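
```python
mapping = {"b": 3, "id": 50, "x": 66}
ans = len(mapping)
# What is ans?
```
Trace:
  mapping={'b': 3, 'id': 50, 'x': 66}
  mapping={'b': 3, 'id': 50, 'x': 66}, ans=3

Final answer: 3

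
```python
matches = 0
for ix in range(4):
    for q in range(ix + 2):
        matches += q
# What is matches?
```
Trace:
  matches=0
  matches=0, ix=0, q=0
  matches=1, ix=0, q=1
  matches=1, ix=1, q=0
  matches=2, ix=1, q=1
  matches=4, ix=1, q=2
  matches=4, ix=2, q=0
  matches=5, ix=2, q=1
  matches=7, ix=2, q=2
  matches=10, ix=2, q=3
  matches=10, ix=3, q=0
  matches=11, ix=3, q=1
  matches=13, ix=3, q=2
  matches=16, ix=3, q=3
  matches=20, ix=3, q=4

Final answer: 20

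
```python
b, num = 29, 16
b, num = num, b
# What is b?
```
Trace:
  b=29, num=16
  b=16, num=29

Final answer: 16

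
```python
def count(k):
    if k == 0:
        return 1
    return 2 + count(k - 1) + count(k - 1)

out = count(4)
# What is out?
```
Call trace (a repeated sub-call is expanded the first time; later identical calls just restate its return value):
count(k=4)
  count(k=3)
    count(k=2)
      count(k=1)
        count(k=0)
        -> return 1
        count(k=0)
        -> return 1
      -> return 4
      count(k=1) -> return 4  (same call as traced above)
    -> return 10
    count(k=2) -> return 10  (same call as traced above)
  -> return 22
  count(k=3) -> return 22  (same call as traced above)
-> return 46

Final answer: 46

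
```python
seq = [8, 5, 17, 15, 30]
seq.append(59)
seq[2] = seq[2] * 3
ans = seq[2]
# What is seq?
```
Trace:
  seq=[8, 5, 17, 15, 30]
  seq=[8, 5, 17, 15, 30, 59]
  seq=[8, 5, 51, 15, 30, 59]
  seq=[8, 5, 51, 15, 30, 59], ans=51

Final answer: [8, 5, 51, 15, 30, 59]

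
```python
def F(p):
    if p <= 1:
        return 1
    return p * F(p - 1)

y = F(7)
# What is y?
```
Call trace:
F(p=7)
  F(p=6)
    F(p=5)
      F(p=4)
        F(p=3)
          F(p=2)
            F(p=1)
            -> return 1
          -> return 2
        -> return 6
      -> return 24
    -> return 120
  -> return 720
-> return 5040

Final answer: 5040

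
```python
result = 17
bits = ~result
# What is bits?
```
Trace:
  result=17
  result=17, bits=-18

Final answer: -18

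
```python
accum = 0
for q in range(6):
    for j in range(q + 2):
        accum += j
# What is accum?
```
Trace:
  accum=0
  accum=0, q=0, j=0
  accum=1, q=0, j=1
  accum=1, q=1, j=0
  accum=2, q=1, j=1
  accum=4, q=1, j=2
  accum=4, q=2, j=0
  accum=5, q=2, j=1
  accum=7, q=2, j=2
  accum=10, q=2, j=3
  accum=10, q=3, j=0
  accum=11, q=3, j=1
  accum=13, q=3, j=2
  accum=16, q=3, j=3
  accum=20, q=3, j=4
  accum=20, q=4, j=0
  accum=21, q=4, j=1
  accum=23, q=4, j=2
  accum=26, q=4, j=3
  accum=30, q=4, j=4
  accum=35, q=4, j=5
  accum=35, q=5, j=0
  accum=36, q=5, j=1
  accum=38, q=5, j=2
  accum=41, q=5, j=3
  accum=45, q=5, j=4
  accum=50, q=5, j=5
  accum=56, q=5, j=6

Final answer: 56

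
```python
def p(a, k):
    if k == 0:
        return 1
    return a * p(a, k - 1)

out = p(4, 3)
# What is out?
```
Call trace:
p(a=4, k=3)
  p(a=4, k=2)
    p(a=4, k=1)
      p(a=4, k=0)
      -> return 1
    -> return 4
  -> return 16
-> return 64

Final answer: 64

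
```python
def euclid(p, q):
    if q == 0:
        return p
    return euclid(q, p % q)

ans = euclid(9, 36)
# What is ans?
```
Call trace:
euclid(p=9, q=36)
  euclid(p=36, q=9)
    euclid(p=9, q=0)
    -> return 9
  -> return 9
-> return 9

Final answer: 9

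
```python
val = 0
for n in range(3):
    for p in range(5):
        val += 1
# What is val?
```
Trace:
  val=0
  val=1, n=0, p=0
  val=2, n=0, p=1
  val=3, n=0, p=2
  val=4, n=0, p=3
  val=5, n=0, p=4
  val=6, n=1, p=0
  val=7, n=1, p=1
  val=8, n=1, p=2
  val=9, n=1, p=3
  val=10, n=1, p=4
  val=11, n=2, p=0
  val=12, n=2, p=1
  val=13, n=2, p=2
  val=14, n=2, p=3
  val=15, n=2, p=4

Final answer: 15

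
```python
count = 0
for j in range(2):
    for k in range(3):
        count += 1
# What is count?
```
Trace:
  count=0
  count=1, j=0, k=0
  count=2, j=0, k=1
  count=3, j=0, k=2
  count=4, j=1, k=0
  count=5, j=1, k=1
  count=6, j=1, k=2

Final answer: 6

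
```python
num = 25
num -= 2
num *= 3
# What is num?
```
Trace:
  num=25
  num=23
  num=69

Final answer: 69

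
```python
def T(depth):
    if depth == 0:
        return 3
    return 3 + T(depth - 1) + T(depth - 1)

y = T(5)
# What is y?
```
Call trace (a repeated sub-call is expanded the first time; later identical calls just restate its return value):
T(depth=5)
  T(depth=4)
    T(depth=3)
      T(depth=2)
        T(depth=1)
          T(depth=0)
          -> return 3
          T(depth=0)
          -> return 3
        -> return 9
        T(depth=1) -> return 9  (same call as traced above)
      -> return 21
      T(depth=2) -> return 21  (same call as traced above)
    -> return 45
    T(depth=3) -> return 45  (same call as traced above)
  -> return 93
  T(depth=4) -> return 93  (same call as traced above)
-> return 189

Final answer: 189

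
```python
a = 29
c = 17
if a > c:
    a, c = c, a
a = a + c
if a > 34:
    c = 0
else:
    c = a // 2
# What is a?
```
Trace:
  a=29
  a=29, c=17
  a=17, c=29
  a=46, c=29
  a=46, c=0

Final answer: 46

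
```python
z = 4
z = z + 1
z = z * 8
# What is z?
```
Trace:
  z=4
  z=5
  z=40

Final answer: 40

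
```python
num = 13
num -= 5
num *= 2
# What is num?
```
Trace:
  num=13
  num=8
  num=16

Final answer: 16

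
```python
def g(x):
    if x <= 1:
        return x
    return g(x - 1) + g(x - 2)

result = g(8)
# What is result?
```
Call trace (a repeated sub-call is expanded the first time; later identical calls just restate its return value):
g(x=8)
  g(x=7)
    g(x=6)
      g(x=5)
        g(x=4)
          g(x=3)
            g(x=2)
              g(x=1)
              -> return 1
              g(x=0)
              -> return 0
            -> return 1
            g(x=1)
            -> return 1
          -> return 2
          g(x=2) -> return 1  (same call as traced above)
        -> return 3
        g(x=3) -> return 2  (same call as traced above)
      -> return 5
      g(x=4) -> return 3  (same call as traced above)
    -> return 8
    g(x=5) -> return 5  (same call as traced above)
  -> return 13
  g(x=6) -> return 8  (same call as traced above)
-> return 21

Final answer: 21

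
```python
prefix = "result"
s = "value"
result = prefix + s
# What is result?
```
Trace:
  prefix='result'
  prefix='result', s='value'
  prefix='result', s='value', result='resultvalue'

Final answer: 'resultvalue'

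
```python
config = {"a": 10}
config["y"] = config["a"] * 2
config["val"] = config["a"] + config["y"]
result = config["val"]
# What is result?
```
Trace:
  config={'a': 10}
  config={'a': 10, 'y': 20}
  config={'a': 10, 'y': 20, 'val': 30}
  config={'a': 10, 'y': 20, 'val': 30}, result=30

Final answer: 30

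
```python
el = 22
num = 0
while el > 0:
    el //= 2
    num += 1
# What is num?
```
Trace:
  el=22
  el=22, num=0
  el=11, num=1
  el=5, num=2
  el=2, num=3
  el=1, num=4
  el=0, num=5

Final answer: 5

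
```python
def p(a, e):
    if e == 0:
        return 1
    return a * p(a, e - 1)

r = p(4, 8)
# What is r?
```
Call trace:
p(a=4, e=8)
  p(a=4, e=7)
    p(a=4, e=6)
      p(a=4, e=5)
        p(a=4, e=4)
          p(a=4, e=3)
            p(a=4, e=2)
              p(a=4, e=1)
                p(a=4, e=0)
                -> return 1
              -> return 4
            -> return 16
          -> return 64
        -> return 256
      -> return 1024
    -> return 4096
  -> return 16384
-> return 65536

Final answer: 65536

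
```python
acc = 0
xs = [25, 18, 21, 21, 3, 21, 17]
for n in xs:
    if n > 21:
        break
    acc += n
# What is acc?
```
Trace:
  acc=0
  acc=0, n=25

Final answer: 0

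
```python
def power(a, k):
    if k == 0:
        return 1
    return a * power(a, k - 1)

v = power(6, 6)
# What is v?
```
Call trace:
power(a=6, k=6)
  power(a=6, k=5)
    power(a=6, k=4)
      power(a=6, k=3)
        power(a=6, k=2)
          power(a=6, k=1)
            power(a=6, k=0)
            -> return 1
          -> return 6
        -> return 36
      -> return 216
    -> return 1296
  -> return 7776
-> return 46656

Final answer: 46656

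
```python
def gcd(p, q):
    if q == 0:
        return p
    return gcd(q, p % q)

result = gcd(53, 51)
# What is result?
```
Call trace:
gcd(p=53, q=51)
  gcd(p=51, q=2)
    gcd(p=2, q=1)
      gcd(p=1, q=0)
      -> return 1
    -> return 1
  -> return 1
-> return 1

Final answer: 1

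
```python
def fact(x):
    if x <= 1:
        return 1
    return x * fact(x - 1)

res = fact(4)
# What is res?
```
Call trace:
fact(x=4)
  fact(x=3)
    fact(x=2)
      fact(x=1)
      -> return 1
    -> return 2
  -> return 6
-> return 24

Final answer: 24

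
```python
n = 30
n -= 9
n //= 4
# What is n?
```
Trace:
  n=30
  n=21
  n=5

Final answer: 5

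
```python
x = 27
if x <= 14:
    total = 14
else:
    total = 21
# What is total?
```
Trace:
  x=27
  x=27, total=21

Final answer: 21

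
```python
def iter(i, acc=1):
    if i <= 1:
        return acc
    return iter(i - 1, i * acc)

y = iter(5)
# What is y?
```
Call trace:
iter(i=5, acc=1)
  iter(i=4, acc=5)
    iter(i=3, acc=20)
      iter(i=2, acc=60)
        iter(i=1, acc=120)
        -> return 120
      -> return 120
    -> return 120
  -> return 120
-> return 120

Final answer: 120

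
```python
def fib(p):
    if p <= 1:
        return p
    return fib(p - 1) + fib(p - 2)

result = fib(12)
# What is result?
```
Call trace (a repeated sub-call is expanded the first time; later identical calls just restate its return value):
fib(p=12)
  fib(p=11)
    fib(p=10)
      fib(p=9)
        fib(p=8)
          fib(p=7)
            fib(p=6)
              fib(p=5)
                fib(p=4)
                  fib(p=3)
                    fib(p=2)
                      fib(p=1)
                      -> return 1
                      fib(p=0)
                      -> return 0
                    -> return 1
                    fib(p=1)
                    -> return 1
                  -> return 2
                  fib(p=2) -> return 1  (same call as traced above)
                -> return 3
                fib(p=3) -> return 2  (same call as traced above)
              -> return 5
              fib(p=4) -> return 3  (same call as traced above)
            -> return 8
            fib(p=5) -> return 5  (same call as traced above)
          -> return 13
          fib(p=6) -> return 8  (same call as traced above)
        -> return 21
        fib(p=7) -> return 13  (same call as traced above)
      -> return 34
      fib(p=8) -> return 21  (same call as traced above)
    -> return 55
    fib(p=9) -> return 34  (same call as traced above)
  -> return 89
  fib(p=10) -> return 55  (same call as traced above)
-> return 144

Final answer: 144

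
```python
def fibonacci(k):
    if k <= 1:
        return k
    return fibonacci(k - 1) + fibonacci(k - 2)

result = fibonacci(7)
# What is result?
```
Call trace (a repeated sub-call is expanded the first time; later identical calls just restate its return value):
fibonacci(k=7)
  fibonacci(k=6)
    fibonacci(k=5)
      fibonacci(k=4)
        fibonacci(k=3)
          fibonacci(k=2)
            fibonacci(k=1)
            -> return 1
            fibonacci(k=0)
            -> return 0
          -> return 1
          fibonacci(k=1)
          -> return 1
        -> return 2
        fibonacci(k=2) -> return 1  (same call as traced above)
      -> return 3
      fibonacci(k=3) -> return 2  (same call as traced above)
    -> return 5
    fibonacci(k=4) -> return 3  (same call as traced above)
  -> return 8
  fibonacci(k=5) -> return 5  (same call as traced above)
-> return 13

Final answer: 13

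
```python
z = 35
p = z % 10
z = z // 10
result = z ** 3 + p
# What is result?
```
Trace:
  z=35
  z=35, p=5
  z=3, p=5
  z=3, p=5, result=32

Final answer: 32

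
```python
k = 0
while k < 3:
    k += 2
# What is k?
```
Trace:
  k=0
  k=2
  k=4

Final answer: 4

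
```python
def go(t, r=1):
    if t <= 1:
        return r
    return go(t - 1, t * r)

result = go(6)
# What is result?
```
Call trace:
go(t=6, r=1)
  go(t=5, r=6)
    go(t=4, r=30)
      go(t=3, r=120)
        go(t=2, r=360)
          go(t=1, r=720)
          -> return 720
        -> return 720
      -> return 720
    -> return 720
  -> return 720
-> return 720

Final answer: 720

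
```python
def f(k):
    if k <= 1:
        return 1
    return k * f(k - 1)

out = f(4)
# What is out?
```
Call trace:
f(k=4)
  f(k=3)
    f(k=2)
      f(k=1)
      -> return 1
    -> return 2
  -> return 6
-> return 24

Final answer: 24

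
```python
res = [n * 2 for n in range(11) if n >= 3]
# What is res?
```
Trace:
  n=0
  n=1
  n=2
  n=3
  n=4
  n=5
  n=6
  n=7
  n=8
  n=9
  n=10
  res=[6, 8, 10, 12, 14, 16, 18, 20]

Final answer: [6, 8, 10, 12, 14, 16, 18, 20]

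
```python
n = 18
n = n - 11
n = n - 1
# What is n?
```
Trace:
  n=18
  n=7
  n=6

Final answer: 6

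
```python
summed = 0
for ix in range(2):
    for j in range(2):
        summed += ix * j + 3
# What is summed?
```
Trace:
  summed=0
  summed=3, ix=0, j=0
  summed=6, ix=0, j=1
  summed=9, ix=1, j=0
  summed=13, ix=1, j=1

Final answer: 13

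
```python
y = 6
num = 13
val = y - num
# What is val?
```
Trace:
  y=6
  y=6, num=13
  y=6, num=13, val=-7

Final answer: -7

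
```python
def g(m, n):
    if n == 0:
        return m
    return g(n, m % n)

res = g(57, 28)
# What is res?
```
Call trace:
g(m=57, n=28)
  g(m=28, n=1)
    g(m=1, n=0)
    -> return 1
  -> return 1
-> return 1

Final answer: 1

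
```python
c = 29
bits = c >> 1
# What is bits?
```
Trace:
  c=29
  c=29, bits=14

Final answer: 14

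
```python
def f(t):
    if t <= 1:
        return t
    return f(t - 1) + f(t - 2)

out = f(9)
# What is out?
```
Call trace (a repeated sub-call is expanded the first time; later identical calls just restate its return value):
f(t=9)
  f(t=8)
    f(t=7)
      f(t=6)
        f(t=5)
          f(t=4)
            f(t=3)
              f(t=2)
                f(t=1)
                -> return 1
                f(t=0)
                -> return 0
              -> return 1
              f(t=1)
              -> return 1
            -> return 2
            f(t=2) -> return 1  (same call as traced above)
          -> return 3
          f(t=3) -> return 2  (same call as traced above)
        -> return 5
        f(t=4) -> return 3  (same call as traced above)
      -> return 8
      f(t=5) -> return 5  (same call as traced above)
    -> return 13
    f(t=6) -> return 8  (same call as traced above)
  -> return 21
  f(t=7) -> return 13  (same call as traced above)
-> return 34

Final answer: 34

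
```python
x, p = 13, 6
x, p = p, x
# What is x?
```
Trace:
  x=13, p=6
  x=6, p=13

Final answer: 6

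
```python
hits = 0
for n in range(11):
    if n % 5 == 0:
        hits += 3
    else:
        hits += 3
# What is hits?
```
Trace:
  hits=0
  hits=3, n=0
  hits=6, n=1
  hits=9, n=2
  hits=12, n=3
  hits=15, n=4
  hits=18, n=5
  hits=21, n=6
  hits=24, n=7
  hits=27, n=8
  hits=30, n=9
  hits=33, n=10

Final answer: 33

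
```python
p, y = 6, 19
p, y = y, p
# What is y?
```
Trace:
  p=6, y=19
  p=19, y=6

Final answer: 6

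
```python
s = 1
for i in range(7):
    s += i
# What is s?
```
Trace:
  s=1
  s=1, i=0
  s=2, i=1
  s=4, i=2
  s=7, i=3
  s=11, i=4
  s=16, i=5
  s=22, i=6

Final answer: 22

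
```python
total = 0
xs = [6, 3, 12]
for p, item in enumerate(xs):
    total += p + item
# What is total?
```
Trace:
  total=0
  total=6, p=0, item=6
  total=10, p=1, item=3
  total=24, p=2, item=12

Final answer: 24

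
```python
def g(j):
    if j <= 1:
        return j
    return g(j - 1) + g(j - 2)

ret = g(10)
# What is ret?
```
Call trace (a repeated sub-call is expanded the first time; later identical calls just restate its return value):
g(j=10)
  g(j=9)
    g(j=8)
      g(j=7)
        g(j=6)
          g(j=5)
            g(j=4)
              g(j=3)
                g(j=2)
                  g(j=1)
                  -> return 1
                  g(j=0)
                  -> return 0
                -> return 1
                g(j=1)
                -> return 1
              -> return 2
              g(j=2) -> return 1  (same call as traced above)
            -> return 3
            g(j=3) -> return 2  (same call as traced above)
          -> return 5
          g(j=4) -> return 3  (same call as traced above)
        -> return 8
        g(j=5) -> return 5  (same call as traced above)
      -> return 13
      g(j=6) -> return 8  (same call as traced above)
    -> return 21
    g(j=7) -> return 13  (same call as traced above)
  -> return 34
  g(j=8) -> return 21  (same call as traced above)
-> return 55

Final answer: 55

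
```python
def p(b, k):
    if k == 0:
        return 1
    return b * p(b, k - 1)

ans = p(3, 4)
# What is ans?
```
Call trace:
p(b=3, k=4)
  p(b=3, k=3)
    p(b=3, k=2)
      p(b=3, k=1)
        p(b=3, k=0)
        -> return 1
      -> return 3
    -> return 9
  -> return 27
-> return 81

Final answer: 81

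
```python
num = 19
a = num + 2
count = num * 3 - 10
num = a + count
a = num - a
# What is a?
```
Trace:
  num=19
  num=19, a=21
  num=19, a=21, count=47
  num=68, a=21, count=47
  num=68, a=47, count=47

Final answer: 47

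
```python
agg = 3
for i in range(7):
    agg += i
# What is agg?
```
Trace:
  agg=3
  agg=3, i=0
  agg=4, i=1
  agg=6, i=2
  agg=9, i=3
  agg=13, i=4
  agg=18, i=5
  agg=24, i=6

Final answer: 24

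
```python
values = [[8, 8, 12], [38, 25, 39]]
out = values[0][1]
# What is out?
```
Trace:
  values=[[8, 8, 12], [38, 25, 39]]
  values=[[8, 8, 12], [38, 25, 39]], out=8

Final answer: 8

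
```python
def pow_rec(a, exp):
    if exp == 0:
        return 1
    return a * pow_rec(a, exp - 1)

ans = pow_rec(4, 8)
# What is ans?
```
Call trace:
pow_rec(a=4, exp=8)
  pow_rec(a=4, exp=7)
    pow_rec(a=4, exp=6)
      pow_rec(a=4, exp=5)
        pow_rec(a=4, exp=4)
          pow_rec(a=4, exp=3)
            pow_rec(a=4, exp=2)
              pow_rec(a=4, exp=1)
                pow_rec(a=4, exp=0)
                -> return 1
              -> return 4
            -> return 16
          -> return 64
        -> return 256
      -> return 1024
    -> return 4096
  -> return 16384
-> return 65536

Final answer: 65536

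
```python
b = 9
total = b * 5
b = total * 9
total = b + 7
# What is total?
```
Trace:
  b=9
  b=9, total=45
  b=405, total=45
  b=405, total=412

Final answer: 412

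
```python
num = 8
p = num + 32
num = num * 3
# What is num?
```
Trace:
  num=8
  num=8, p=40
  num=24, p=40

Final answer: 24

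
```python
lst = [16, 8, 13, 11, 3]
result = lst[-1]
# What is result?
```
Trace:
  lst=[16, 8, 13, 11, 3]
  lst=[16, 8, 13, 11, 3], result=3

Final answer: 3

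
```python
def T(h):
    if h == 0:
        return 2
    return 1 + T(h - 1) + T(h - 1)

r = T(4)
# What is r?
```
Call trace (a repeated sub-call is expanded the first time; later identical calls just restate its return value):
T(h=4)
  T(h=3)
    T(h=2)
      T(h=1)
        T(h=0)
        -> return 2
        T(h=0)
        -> return 2
      -> return 5
      T(h=1) -> return 5  (same call as traced above)
    -> return 11
    T(h=2) -> return 11  (same call as traced above)
  -> return 23
  T(h=3) -> return 23  (same call as traced above)
-> return 47

Final answer: 47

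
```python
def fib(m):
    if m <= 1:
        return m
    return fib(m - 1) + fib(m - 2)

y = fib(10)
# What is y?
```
Call trace (a repeated sub-call is expanded the first time; later identical calls just restate its return value):
fib(m=10)
  fib(m=9)
    fib(m=8)
      fib(m=7)
        fib(m=6)
          fib(m=5)
            fib(m=4)
              fib(m=3)
                fib(m=2)
                  fib(m=1)
                  -> return 1
                  fib(m=0)
                  -> return 0
                -> return 1
                fib(m=1)
                -> return 1
              -> return 2
              fib(m=2) -> return 1  (same call as traced above)
            -> return 3
            fib(m=3) -> return 2  (same call as traced above)
          -> return 5
          fib(m=4) -> return 3  (same call as traced above)
        -> return 8
        fib(m=5) -> return 5  (same call as traced above)
      -> return 13
      fib(m=6) -> return 8  (same call as traced above)
    -> return 21
    fib(m=7) -> return 13  (same call as traced above)
  -> return 34
  fib(m=8) -> return 21  (same call as traced above)
-> return 55

Final answer: 55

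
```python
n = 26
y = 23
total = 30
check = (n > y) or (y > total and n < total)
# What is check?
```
Trace:
  n=26
  n=26, y=23
  n=26, y=23, total=30
  n=26, y=23, total=30, check=True

Final answer: True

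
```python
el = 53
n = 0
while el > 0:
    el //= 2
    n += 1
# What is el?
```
Trace:
  el=53
  el=53, n=0
  el=26, n=1
  el=13, n=2
  el=6, n=3
  el=3, n=4
  el=1, n=5
  el=0, n=6

Final answer: 0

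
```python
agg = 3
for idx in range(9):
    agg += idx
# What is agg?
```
Trace:
  agg=3
  agg=3, idx=0
  agg=4, idx=1
  agg=6, idx=2
  agg=9, idx=3
  agg=13, idx=4
  agg=18, idx=5
  agg=24, idx=6
  agg=31, idx=7
  agg=39, idx=8

Final answer: 39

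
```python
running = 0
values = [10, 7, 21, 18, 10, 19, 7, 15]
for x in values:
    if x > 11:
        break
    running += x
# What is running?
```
Trace:
  running=0
  running=10, x=10
  running=17, x=7
  running=17, x=21

Final answer: 17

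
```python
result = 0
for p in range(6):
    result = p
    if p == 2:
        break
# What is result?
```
Trace:
  result=0
  result=0, p=0
  result=1, p=1
  result=2, p=2

Final answer: 2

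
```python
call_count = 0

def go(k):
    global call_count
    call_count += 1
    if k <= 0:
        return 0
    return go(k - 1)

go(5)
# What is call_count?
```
Call trace:
go(k=5)
  go(k=4)
    go(k=3)
      go(k=2)
        go(k=1)
          go(k=0)
          -> return 0
        -> return 0
      -> return 0
    -> return 0
  -> return 0
-> return 0

call_count is incremented once per call. go is entered once for each k = 5, 4, 3, 2, 1, 0 (the k <= 0 call returns without recursing), i.e. 5 + 1 calls.
call_count = 6

Final answer: 6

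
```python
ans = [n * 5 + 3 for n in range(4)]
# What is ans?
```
Trace:
  n=0
  n=1
  n=2
  n=3
  ans=[3, 8, 13, 18]

Final answer: [3, 8, 13, 18]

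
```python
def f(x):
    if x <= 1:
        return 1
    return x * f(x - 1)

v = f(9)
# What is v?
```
Call trace:
f(x=9)
  f(x=8)
    f(x=7)
      f(x=6)
        f(x=5)
          f(x=4)
            f(x=3)
              f(x=2)
                f(x=1)
                -> return 1
              -> return 2
            -> return 6
          -> return 24
        -> return 120
      -> return 720
    -> return 5040
  -> return 40320
-> return 362880

Final answer: 362880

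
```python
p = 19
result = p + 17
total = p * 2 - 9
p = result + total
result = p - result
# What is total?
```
Trace:
  p=19
  p=19, result=36
  p=19, result=36, total=29
  p=65, result=36, total=29
  p=65, result=29, total=29

Final answer: 29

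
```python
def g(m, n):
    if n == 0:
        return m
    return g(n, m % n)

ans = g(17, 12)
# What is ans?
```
Call trace:
g(m=17, n=12)
  g(m=12, n=5)
    g(m=5, n=2)
      g(m=2, n=1)
        g(m=1, n=0)
        -> return 1
      -> return 1
    -> return 1
  -> return 1
-> return 1

Final answer: 1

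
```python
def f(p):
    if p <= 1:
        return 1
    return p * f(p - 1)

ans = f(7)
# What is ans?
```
Call trace:
f(p=7)
  f(p=6)
    f(p=5)
      f(p=4)
        f(p=3)
          f(p=2)
            f(p=1)
            -> return 1
          -> return 2
        -> return 6
      -> return 24
    -> return 120
  -> return 720
-> return 5040

Final answer: 5040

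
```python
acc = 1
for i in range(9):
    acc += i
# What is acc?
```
Trace:
  acc=1
  acc=1, i=0
  acc=2, i=1
  acc=4, i=2
  acc=7, i=3
  acc=11, i=4
  acc=16, i=5
  acc=22, i=6
  acc=29, i=7
  acc=37, i=8

Final answer: 37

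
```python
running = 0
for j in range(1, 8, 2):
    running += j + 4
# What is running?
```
Trace:
  running=0
  running=5, j=1
  running=12, j=3
  running=21, j=5
  running=32, j=7

Final answer: 32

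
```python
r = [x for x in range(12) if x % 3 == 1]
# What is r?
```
Trace:
  x=0
  x=1
  x=2
  x=3
  x=4
  x=5
  x=6
  x=7
  x=8
  x=9
  x=10
  x=11
  r=[1, 4, 7, 10]

Final answer: [1, 4, 7, 10]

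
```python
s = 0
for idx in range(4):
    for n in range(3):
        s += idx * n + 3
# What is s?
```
Trace:
  s=0
  s=3, idx=0, n=0
  s=6, idx=0, n=1
  s=9, idx=0, n=2
  s=12, idx=1, n=0
  s=16, idx=1, n=1
  s=21, idx=1, n=2
  s=24, idx=2, n=0
  s=29, idx=2, n=1
  s=36, idx=2, n=2
  s=39, idx=3, n=0
  s=45, idx=3, n=1
  s=54, idx=3, n=2

Final answer: 54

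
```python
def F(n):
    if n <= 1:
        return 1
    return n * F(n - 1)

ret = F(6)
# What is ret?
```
Call trace:
F(n=6)
  F(n=5)
    F(n=4)
      F(n=3)
        F(n=2)
          F(n=1)
          -> return 1
        -> return 2
      -> return 6
    -> return 24
  -> return 120
-> return 720

Final answer: 720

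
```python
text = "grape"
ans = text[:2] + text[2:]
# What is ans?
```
Trace:
  text='grape'
  text='grape', ans='grape'

Final answer: 'grape'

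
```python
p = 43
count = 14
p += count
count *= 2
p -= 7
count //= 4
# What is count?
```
Trace:
  p=43
  p=43, count=14
  p=57, count=14
  p=57, count=28
  p=50, count=28
  p=50, count=7

Final answer: 7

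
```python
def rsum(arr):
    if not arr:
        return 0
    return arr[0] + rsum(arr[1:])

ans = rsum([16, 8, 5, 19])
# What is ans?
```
Call trace:
rsum(arr=[16, 8, 5, 19])
  rsum(arr=[8, 5, 19])
    rsum(arr=[5, 19])
      rsum(arr=[19])
        rsum(arr=[])
        -> return 0
      -> return 19
    -> return 24
  -> return 32
-> return 48

Final answer: 48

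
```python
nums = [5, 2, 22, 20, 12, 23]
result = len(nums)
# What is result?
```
Trace:
  nums=[5, 2, 22, 20, 12, 23]
  nums=[5, 2, 22, 20, 12, 23], result=6

Final answer: 6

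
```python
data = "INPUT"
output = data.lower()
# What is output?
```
Trace:
  data='INPUT'
  data='INPUT', output='input'

Final answer: 'input'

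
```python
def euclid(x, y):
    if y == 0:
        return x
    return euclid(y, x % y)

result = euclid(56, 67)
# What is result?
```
Call trace:
euclid(x=56, y=67)
  euclid(x=67, y=56)
    euclid(x=56, y=11)
      euclid(x=11, y=1)
        euclid(x=1, y=0)
        -> return 1
      -> return 1
    -> return 1
  -> return 1
-> return 1

Final answer: 1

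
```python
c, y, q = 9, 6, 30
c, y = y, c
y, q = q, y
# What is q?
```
Trace:
  c=9, y=6, q=30
  c=6, y=9, q=30
  c=6, y=30, q=9

Final answer: 9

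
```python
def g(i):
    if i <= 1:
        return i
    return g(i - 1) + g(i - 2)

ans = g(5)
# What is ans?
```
Call trace (a repeated sub-call is expanded the first time; later identical calls just restate its return value):
g(i=5)
  g(i=4)
    g(i=3)
      g(i=2)
        g(i=1)
        -> return 1
        g(i=0)
        -> return 0
      -> return 1
      g(i=1)
      -> return 1
    -> return 2
    g(i=2) -> return 1  (same call as traced above)
  -> return 3
  g(i=3) -> return 2  (same call as traced above)
-> return 5

Final answer: 5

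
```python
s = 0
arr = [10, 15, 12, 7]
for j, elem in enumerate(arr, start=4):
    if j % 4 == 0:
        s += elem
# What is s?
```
Trace:
  s=0
  s=10, j=4, elem=10
  s=10, j=5, elem=15
  s=10, j=6, elem=12
  s=10, j=7, elem=7

Final answer: 10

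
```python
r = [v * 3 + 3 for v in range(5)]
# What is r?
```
Trace:
  v=0
  v=1
  v=2
  v=3
  v=4
  r=[3, 6, 9, 12, 15]

Final answer: [3, 6, 9, 12, 15]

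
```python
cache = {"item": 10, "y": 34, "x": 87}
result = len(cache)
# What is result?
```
Trace:
  cache={'item': 10, 'y': 34, 'x': 87}
  cache={'item': 10, 'y': 34, 'x': 87}, result=3

Final answer: 3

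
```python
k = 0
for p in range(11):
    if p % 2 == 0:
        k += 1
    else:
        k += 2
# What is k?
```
Trace:
  k=0
  k=1, p=0
  k=3, p=1
  k=4, p=2
  k=6, p=3
  k=7, p=4
  k=9, p=5
  k=10, p=6
  k=12, p=7
  k=13, p=8
  k=15, p=9
  k=16, p=10

Final answer: 16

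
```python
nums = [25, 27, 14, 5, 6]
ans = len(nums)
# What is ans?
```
Trace:
  nums=[25, 27, 14, 5, 6]
  nums=[25, 27, 14, 5, 6], ans=5

Final answer: 5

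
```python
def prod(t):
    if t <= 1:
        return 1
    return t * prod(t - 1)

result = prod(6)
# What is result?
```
Call trace:
prod(t=6)
  prod(t=5)
    prod(t=4)
      prod(t=3)
        prod(t=2)
          prod(t=1)
          -> return 1
        -> return 2
      -> return 6
    -> return 24
  -> return 120
-> return 720

Final answer: 720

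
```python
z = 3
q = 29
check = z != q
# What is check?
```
Trace:
  z=3
  z=3, q=29
  z=3, q=29, check=True

Final answer: True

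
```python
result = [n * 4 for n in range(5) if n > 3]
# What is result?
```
Trace:
  n=0
  n=1
  n=2
  n=3
  n=4
  result=[16]

Final answer: [16]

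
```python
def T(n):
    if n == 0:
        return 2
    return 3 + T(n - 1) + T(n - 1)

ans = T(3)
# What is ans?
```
Call trace (a repeated sub-call is expanded the first time; later identical calls just restate its return value):
T(n=3)
  T(n=2)
    T(n=1)
      T(n=0)
      -> return 2
      T(n=0)
      -> return 2
    -> return 7
    T(n=1) -> return 7  (same call as traced above)
  -> return 17
  T(n=2) -> return 17  (same call as traced above)
-> return 37

Final answer: 37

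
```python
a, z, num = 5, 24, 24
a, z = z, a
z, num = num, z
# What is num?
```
Trace:
  a=5, z=24, num=24
  a=24, z=5, num=24
  a=24, z=24, num=5

Final answer: 5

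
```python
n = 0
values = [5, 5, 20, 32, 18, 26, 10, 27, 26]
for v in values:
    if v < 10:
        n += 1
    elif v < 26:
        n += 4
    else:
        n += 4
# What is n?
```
Trace:
  n=0
  n=1, v=5
  n=2, v=5
  n=6, v=20
  n=10, v=32
  n=14, v=18
  n=18, v=26
  n=22, v=10
  n=26, v=27
  n=30, v=26

Final answer: 30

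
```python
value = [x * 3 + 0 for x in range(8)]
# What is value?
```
Trace:
  x=0
  x=1
  x=2
  x=3
  x=4
  x=5
  x=6
  x=7
  value=[0, 3, 6, 9, 12, 15, 18, 21]

Final answer: [0, 3, 6, 9, 12, 15, 18, 21]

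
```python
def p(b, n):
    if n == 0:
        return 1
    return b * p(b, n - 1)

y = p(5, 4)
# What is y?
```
Call trace:
p(b=5, n=4)
  p(b=5, n=3)
    p(b=5, n=2)
      p(b=5, n=1)
        p(b=5, n=0)
        -> return 1
      -> return 5
    -> return 25
  -> return 125
-> return 625

Final answer: 625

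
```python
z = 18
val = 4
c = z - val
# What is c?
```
Trace:
  z=18
  z=18, val=4
  z=18, val=4, c=14

Final answer: 14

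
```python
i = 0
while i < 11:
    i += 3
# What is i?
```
Trace:
  i=0
  i=3
  i=6
  i=9
  i=12

Final answer: 12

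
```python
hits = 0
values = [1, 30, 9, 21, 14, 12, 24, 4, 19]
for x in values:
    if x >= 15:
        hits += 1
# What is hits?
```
Trace:
  hits=0
  hits=0, x=1
  hits=1, x=30
  hits=1, x=9
  hits=2, x=21
  hits=2, x=14
  hits=2, x=12
  hits=3, x=24
  hits=3, x=4
  hits=4, x=19

Final answer: 4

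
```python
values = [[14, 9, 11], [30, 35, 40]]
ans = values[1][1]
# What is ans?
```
Trace:
  values=[[14, 9, 11], [30, 35, 40]]
  values=[[14, 9, 11], [30, 35, 40]], ans=35

Final answer: 35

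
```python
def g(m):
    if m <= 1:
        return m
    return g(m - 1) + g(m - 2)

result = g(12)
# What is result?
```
Call trace (a repeated sub-call is expanded the first time; later identical calls just restate its return value):
g(m=12)
  g(m=11)
    g(m=10)
      g(m=9)
        g(m=8)
          g(m=7)
            g(m=6)
              g(m=5)
                g(m=4)
                  g(m=3)
                    g(m=2)
                      g(m=1)
                      -> return 1
                      g(m=0)
                      -> return 0
                    -> return 1
                    g(m=1)
                    -> return 1
                  -> return 2
                  g(m=2) -> return 1  (same call as traced above)
                -> return 3
                g(m=3) -> return 2  (same call as traced above)
              -> return 5
              g(m=4) -> return 3  (same call as traced above)
            -> return 8
            g(m=5) -> return 5  (same call as traced above)
          -> return 13
          g(m=6) -> return 8  (same call as traced above)
        -> return 21
        g(m=7) -> return 13  (same call as traced above)
      -> return 34
      g(m=8) -> return 21  (same call as traced above)
    -> return 55
    g(m=9) -> return 34  (same call as traced above)
  -> return 89
  g(m=10) -> return 55  (same call as traced above)
-> return 144

Final answer: 144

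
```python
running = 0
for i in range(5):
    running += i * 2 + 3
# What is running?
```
Trace:
  running=0
  running=3, i=0
  running=8, i=1
  running=15, i=2
  running=24, i=3
  running=35, i=4

Final answer: 35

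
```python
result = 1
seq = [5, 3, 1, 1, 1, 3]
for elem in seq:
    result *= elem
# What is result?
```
Trace:
  result=1
  result=5, elem=5
  result=15, elem=3
  result=15, elem=1
  result=15, elem=1
  result=15, elem=1
  result=45, elem=3

Final answer: 45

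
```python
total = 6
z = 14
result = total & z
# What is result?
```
Trace:
  total=6
  total=6, z=14
  total=6, z=14, result=6

Final answer: 6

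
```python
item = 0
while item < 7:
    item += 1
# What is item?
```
Trace:
  item=0
  item=1
  item=2
  item=3
  item=4
  item=5
  item=6
  item=7

Final answer: 7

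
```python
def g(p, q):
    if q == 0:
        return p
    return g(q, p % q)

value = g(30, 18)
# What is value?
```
Call trace:
g(p=30, q=18)
  g(p=18, q=12)
    g(p=12, q=6)
      g(p=6, q=0)
      -> return 6
    -> return 6
  -> return 6
-> return 6

Final answer: 6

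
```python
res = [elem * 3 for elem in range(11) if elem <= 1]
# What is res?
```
Trace:
  elem=0
  elem=1
  elem=2
  elem=3
  elem=4
  elem=5
  elem=6
  elem=7
  elem=8
  elem=9
  elem=10
  res=[0, 3]

Final answer: [0, 3]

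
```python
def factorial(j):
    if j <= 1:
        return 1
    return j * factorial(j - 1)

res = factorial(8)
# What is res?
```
Call trace:
factorial(j=8)
  factorial(j=7)
    factorial(j=6)
      factorial(j=5)
        factorial(j=4)
          factorial(j=3)
            factorial(j=2)
              factorial(j=1)
              -> return 1
            -> return 2
          -> return 6
        -> return 24
      -> return 120
    -> return 720
  -> return 5040
-> return 40320

Final answer: 40320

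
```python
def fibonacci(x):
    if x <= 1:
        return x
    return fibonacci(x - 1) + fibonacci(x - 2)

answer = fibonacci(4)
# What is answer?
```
Call trace (a repeated sub-call is expanded the first time; later identical calls just restate its return value):
fibonacci(x=4)
  fibonacci(x=3)
    fibonacci(x=2)
      fibonacci(x=1)
      -> return 1
      fibonacci(x=0)
      -> return 0
    -> return 1
    fibonacci(x=1)
    -> return 1
  -> return 2
  fibonacci(x=2) -> return 1  (same call as traced above)
-> return 3

Final answer: 3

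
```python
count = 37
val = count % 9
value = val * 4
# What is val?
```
Trace:
  count=37
  count=37, val=1
  count=37, val=1, value=4

Final answer: 1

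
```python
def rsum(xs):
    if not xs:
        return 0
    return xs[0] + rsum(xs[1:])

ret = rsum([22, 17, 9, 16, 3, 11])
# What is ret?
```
Call trace:
rsum(xs=[22, 17, 9, 16, 3, 11])
  rsum(xs=[17, 9, 16, 3, 11])
    rsum(xs=[9, 16, 3, 11])
      rsum(xs=[16, 3, 11])
        rsum(xs=[3, 11])
          rsum(xs=[11])
            rsum(xs=[])
            -> return 0
          -> return 11
        -> return 14
      -> return 30
    -> return 39
  -> return 56
-> return 78

Final answer: 78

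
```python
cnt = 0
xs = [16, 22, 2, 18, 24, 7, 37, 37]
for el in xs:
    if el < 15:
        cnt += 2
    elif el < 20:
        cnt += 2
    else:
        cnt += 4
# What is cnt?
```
Trace:
  cnt=0
  cnt=2, el=16
  cnt=6, el=22
  cnt=8, el=2
  cnt=10, el=18
  cnt=14, el=24
  cnt=16, el=7
  cnt=20, el=37
  cnt=24, el=37

Final answer: 24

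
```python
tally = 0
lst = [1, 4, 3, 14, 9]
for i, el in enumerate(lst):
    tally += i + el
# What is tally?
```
Trace:
  tally=0
  tally=1, i=0, el=1
  tally=6, i=1, el=4
  tally=11, i=2, el=3
  tally=28, i=3, el=14
  tally=41, i=4, el=9

Final answer: 41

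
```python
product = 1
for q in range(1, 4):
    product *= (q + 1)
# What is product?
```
Trace:
  product=1
  product=2, q=1
  product=6, q=2
  product=24, q=3

Final answer: 24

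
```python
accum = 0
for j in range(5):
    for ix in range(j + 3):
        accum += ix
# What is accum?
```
Trace:
  accum=0
  accum=0, j=0, ix=0
  accum=1, j=0, ix=1
  accum=3, j=0, ix=2
  accum=3, j=1, ix=0
  accum=4, j=1, ix=1
  accum=6, j=1, ix=2
  accum=9, j=1, ix=3
  accum=9, j=2, ix=0
  accum=10, j=2, ix=1
  accum=12, j=2, ix=2
  accum=15, j=2, ix=3
  accum=19, j=2, ix=4
  accum=19, j=3, ix=0
  accum=20, j=3, ix=1
  accum=22, j=3, ix=2
  accum=25, j=3, ix=3
  accum=29, j=3, ix=4
  accum=34, j=3, ix=5
  accum=34, j=4, ix=0
  accum=35, j=4, ix=1
  accum=37, j=4, ix=2
  accum=40, j=4, ix=3
  accum=44, j=4, ix=4
  accum=49, j=4, ix=5
  accum=55, j=4, ix=6

Final answer: 55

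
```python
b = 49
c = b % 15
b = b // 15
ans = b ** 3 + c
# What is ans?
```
Trace:
  b=49
  b=49, c=4
  b=3, c=4
  b=3, c=4, ans=31

Final answer: 31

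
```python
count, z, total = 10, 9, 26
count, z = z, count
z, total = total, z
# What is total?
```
Trace:
  count=10, z=9, total=26
  count=9, z=10, total=26
  count=9, z=26, total=10

Final answer: 10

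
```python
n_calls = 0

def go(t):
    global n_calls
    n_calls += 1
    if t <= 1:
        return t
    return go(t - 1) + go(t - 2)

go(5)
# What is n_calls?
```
Call trace (a repeated sub-call is expanded the first time; later identical calls just restate its return value):
go(t=5)
  go(t=4)
    go(t=3)
      go(t=2)
        go(t=1)
        -> return 1
        go(t=0)
        -> return 0
      -> return 1
      go(t=1)
      -> return 1
    -> return 2
    go(t=2) -> return 1  (same call as traced above)
  -> return 3
  go(t=3) -> return 2  (same call as traced above)
-> return 5

n_calls is incremented once per call, so count the calls in each subtree. Let C(t) = number of calls made by go(t).
C(0) = C(1) = 1 (base case, no recursion); C(t) = 1 + C(t - 1) + C(t - 2) otherwise.
C(2) = 1 + C(1) + C(0) = 1 + 1 + 1 = 3
C(3) = 1 + C(2) + C(1) = 1 + 3 + 1 = 5
C(4) = 1 + C(3) + C(2) = 1 + 5 + 3 = 9
C(5) = 1 + C(4) + C(3) = 1 + 9 + 5 = 15
n_calls = C(5) = 15

Final answer: 15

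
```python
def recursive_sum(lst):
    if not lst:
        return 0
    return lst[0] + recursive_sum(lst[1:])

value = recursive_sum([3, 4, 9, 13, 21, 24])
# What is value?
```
Call trace:
recursive_sum(lst=[3, 4, 9, 13, 21, 24])
  recursive_sum(lst=[4, 9, 13, 21, 24])
    recursive_sum(lst=[9, 13, 21, 24])
      recursive_sum(lst=[13, 21, 24])
        recursive_sum(lst=[21, 24])
          recursive_sum(lst=[24])
            recursive_sum(lst=[])
            -> return 0
          -> return 24
        -> return 45
      -> return 58
    -> return 67
  -> return 71
-> return 74

Final answer: 74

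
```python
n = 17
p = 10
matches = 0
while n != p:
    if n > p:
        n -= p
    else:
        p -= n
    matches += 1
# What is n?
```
Trace:
  n=17
  n=17, p=10
  n=17, p=10, matches=0
  n=7, p=10, matches=1
  n=7, p=3, matches=2
  n=4, p=3, matches=3
  n=1, p=3, matches=4
  n=1, p=2, matches=5
  n=1, p=1, matches=6

Final answer: 1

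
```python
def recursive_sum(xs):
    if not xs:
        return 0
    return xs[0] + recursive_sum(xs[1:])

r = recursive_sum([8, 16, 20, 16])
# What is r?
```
Call trace:
recursive_sum(xs=[8, 16, 20, 16])
  recursive_sum(xs=[16, 20, 16])
    recursive_sum(xs=[20, 16])
      recursive_sum(xs=[16])
        recursive_sum(xs=[])
        -> return 0
      -> return 16
    -> return 36
  -> return 52
-> return 60

Final answer: 60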